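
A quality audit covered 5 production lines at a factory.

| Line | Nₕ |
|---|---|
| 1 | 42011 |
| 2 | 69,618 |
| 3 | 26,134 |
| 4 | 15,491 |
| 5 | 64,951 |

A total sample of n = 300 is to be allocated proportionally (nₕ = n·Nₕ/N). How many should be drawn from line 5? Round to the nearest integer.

89

Share of line 5 = 64951/218205 = 0.29766.
Allocate 300 × 0.29766 = 89.298... → 89.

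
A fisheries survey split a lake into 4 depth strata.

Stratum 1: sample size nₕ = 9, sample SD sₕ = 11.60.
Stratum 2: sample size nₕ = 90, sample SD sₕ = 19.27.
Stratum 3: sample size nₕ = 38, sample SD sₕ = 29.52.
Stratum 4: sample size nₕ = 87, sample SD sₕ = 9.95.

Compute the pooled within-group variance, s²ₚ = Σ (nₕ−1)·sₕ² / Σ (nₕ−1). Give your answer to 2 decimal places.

1: (9−1)·11.60² = 8·134.56 = 1076.48
2: (90−1)·19.27² = 89·371.3329 = 33048.6281
3: (38−1)·29.52² = 37·871.4304 = 32242.9248
4: (87−1)·9.95² = 86·99.0025 = 8514.215
Numerator = 74882.2479; denominator = Σ(nₕ−1) = 220.
s²ₚ = 74882.2479/220 = 340.3739... → 340.37.

340.37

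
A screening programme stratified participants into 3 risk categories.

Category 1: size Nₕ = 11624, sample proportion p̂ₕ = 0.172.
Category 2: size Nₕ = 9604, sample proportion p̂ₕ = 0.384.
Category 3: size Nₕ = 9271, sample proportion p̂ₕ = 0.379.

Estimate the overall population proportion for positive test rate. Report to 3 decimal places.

0.302

N = 11624 + 9604 + 9271 = 30499.
Overall proportion = Σ (Nₕ/N)·p̂ₕ.
Σ Nₕp̂ₕ = 1999.328 + 3687.936 + 3513.709 = 9200.973.
9200.973 / 30499 = 0.30168... → 0.302.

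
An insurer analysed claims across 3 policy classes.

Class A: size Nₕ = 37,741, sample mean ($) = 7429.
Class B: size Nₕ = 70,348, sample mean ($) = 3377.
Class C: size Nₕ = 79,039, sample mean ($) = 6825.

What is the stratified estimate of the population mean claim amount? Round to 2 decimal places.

5650.59

N = 187128; weights Wₕ = Nₕ/N = (0.2017, 0.3759, 0.4224).
x̄_st = Σ Wₕ·x̄ₕ = 0.2017·7429 + 0.3759·3377 + 0.4224·6825 ≈ 5650.5935...
→ 5650.59.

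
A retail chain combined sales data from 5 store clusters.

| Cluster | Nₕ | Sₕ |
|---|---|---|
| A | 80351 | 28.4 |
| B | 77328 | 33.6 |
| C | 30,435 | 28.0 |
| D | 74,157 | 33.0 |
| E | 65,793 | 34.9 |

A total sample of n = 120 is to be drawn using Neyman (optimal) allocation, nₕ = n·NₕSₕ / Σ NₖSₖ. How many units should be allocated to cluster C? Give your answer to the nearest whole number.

Σ NₕSₕ = 80351·28.4 + 77328·33.6 + 30435·28.0 + 74157·33.0 + 65793·34.9 = 10475725.9.
Share for C: 852180/10475725.9 = 0.08135.
n_C = 120 × 0.08135 = 9.762... → 10.

10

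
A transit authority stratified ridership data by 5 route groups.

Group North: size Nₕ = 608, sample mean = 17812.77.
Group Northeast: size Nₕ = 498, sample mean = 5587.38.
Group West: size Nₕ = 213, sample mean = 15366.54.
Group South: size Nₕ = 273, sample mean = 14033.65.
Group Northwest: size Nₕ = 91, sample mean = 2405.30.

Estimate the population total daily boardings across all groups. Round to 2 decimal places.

North: 608·17812.77 = 10830164.16
Northeast: 498·5587.38 = 2782515.24
West: 213·15366.54 = 3273073.02
South: 273·14033.65 = 3831186.45
Northwest: 91·2405.30 = 218882.3
τ̂ = Σ Nₕx̄ₕ = 20935821.17.

20935821.17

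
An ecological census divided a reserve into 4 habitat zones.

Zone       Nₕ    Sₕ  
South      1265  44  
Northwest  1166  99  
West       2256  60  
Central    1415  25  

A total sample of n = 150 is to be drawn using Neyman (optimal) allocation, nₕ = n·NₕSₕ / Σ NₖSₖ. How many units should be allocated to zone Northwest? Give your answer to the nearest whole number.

Σ NₕSₕ = 1265·44 + 1166·99 + 2256·60 + 1415·25 = 341829.
Share for Northwest: 115434/341829 = 0.33770.
n_Northwest = 150 × 0.33770 = 50.654... → 51.

51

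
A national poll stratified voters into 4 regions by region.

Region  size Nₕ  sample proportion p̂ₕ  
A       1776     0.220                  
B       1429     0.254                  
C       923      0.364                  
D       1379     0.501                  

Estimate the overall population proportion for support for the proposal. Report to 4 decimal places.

0.3233

Wₕ = Nₕ/N with N = 5507: 0.3225, 0.2595, 0.1676, 0.2504.
p̂_st = 0.3225·0.220 + 0.2595·0.254 + 0.1676·0.364 + 0.2504·0.501 ≈ 0.323322... → 0.3233.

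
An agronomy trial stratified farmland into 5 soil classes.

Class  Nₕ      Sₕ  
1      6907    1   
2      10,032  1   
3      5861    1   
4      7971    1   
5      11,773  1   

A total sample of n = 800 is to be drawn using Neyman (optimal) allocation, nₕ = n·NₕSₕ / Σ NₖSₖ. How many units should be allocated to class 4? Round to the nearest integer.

1: NₕSₕ = 6907·1 = 6907
2: NₕSₕ = 10032·1 = 10032
3: NₕSₕ = 5861·1 = 5861
4: NₕSₕ = 7971·1 = 7971
5: NₕSₕ = 11773·1 = 11773
Σ NₕSₕ = 42544.
n_4 = 800·7971/42544 = 149.887... → 150.

150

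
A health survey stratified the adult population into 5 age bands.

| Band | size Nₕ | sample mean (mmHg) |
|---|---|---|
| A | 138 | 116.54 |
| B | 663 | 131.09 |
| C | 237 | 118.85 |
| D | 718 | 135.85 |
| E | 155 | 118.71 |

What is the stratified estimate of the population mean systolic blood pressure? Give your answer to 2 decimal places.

129.31

N = 138 + 663 + 237 + 718 + 155 = 1911.
Overall mean = Σ (Nₕ/N)·x̄ₕ — weight by population share, not a simple average.
Σ Nₕx̄ₕ = 138·116.54 + 663·131.09 + 237·118.85 + 718·135.85 + 155·118.71 = 16082.52 + 86912.67 + 28167.45 + 97540.3 + 18400.05 = 247102.99.
Divide by N: 247102.99 / 1911 = 129.3056... → 129.31.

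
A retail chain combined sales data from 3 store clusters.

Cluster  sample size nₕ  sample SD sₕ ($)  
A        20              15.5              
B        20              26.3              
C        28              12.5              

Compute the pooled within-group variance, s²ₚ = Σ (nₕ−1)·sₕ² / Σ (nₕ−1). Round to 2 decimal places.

337.32

Degrees of freedom: 19 + 19 + 27 = 65.
Σ(nₕ−1)sₕ² = 19·240.25 + 19·691.69 + 27·156.25 = 21925.61.
s²ₚ = 21925.61 / 65 = 337.3171... → 337.32.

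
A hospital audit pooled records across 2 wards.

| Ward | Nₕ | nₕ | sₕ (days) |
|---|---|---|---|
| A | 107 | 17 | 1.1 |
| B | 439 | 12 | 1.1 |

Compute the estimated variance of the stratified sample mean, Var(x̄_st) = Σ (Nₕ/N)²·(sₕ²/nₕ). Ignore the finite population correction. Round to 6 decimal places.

N = 546; Wₕ = Nₕ/N.
ward A: (107/546)²·1.1²/17 = 0.002733498
ward B: (439/546)²·1.1²/12 = 0.065185031
Sum = 0.067918529 → 0.067919.

0.067919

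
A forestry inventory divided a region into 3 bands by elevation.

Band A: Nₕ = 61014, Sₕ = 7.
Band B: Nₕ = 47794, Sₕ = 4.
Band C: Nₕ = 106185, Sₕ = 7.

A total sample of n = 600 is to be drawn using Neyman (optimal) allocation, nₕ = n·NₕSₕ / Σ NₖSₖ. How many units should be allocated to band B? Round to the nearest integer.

Σ NₕSₕ = 61014·7 + 47794·4 + 106185·7 = 1361569.
Share for B: 191176/1361569 = 0.14041.
n_B = 600 × 0.14041 = 84.245... → 84.

84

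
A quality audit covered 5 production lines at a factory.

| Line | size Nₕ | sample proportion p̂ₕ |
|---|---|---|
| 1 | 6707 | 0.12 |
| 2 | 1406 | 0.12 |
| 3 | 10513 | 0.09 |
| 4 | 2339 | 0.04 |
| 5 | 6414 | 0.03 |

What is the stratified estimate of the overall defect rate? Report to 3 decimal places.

0.081

Wₕ = Nₕ/N with N = 27379: 0.2450, 0.0514, 0.3840, 0.0854, 0.2343.
p̂_st = 0.2450·0.12 + 0.0514·0.12 + 0.3840·0.09 + 0.0854·0.04 + 0.2343·0.03 ≈ 0.08056... → 0.081.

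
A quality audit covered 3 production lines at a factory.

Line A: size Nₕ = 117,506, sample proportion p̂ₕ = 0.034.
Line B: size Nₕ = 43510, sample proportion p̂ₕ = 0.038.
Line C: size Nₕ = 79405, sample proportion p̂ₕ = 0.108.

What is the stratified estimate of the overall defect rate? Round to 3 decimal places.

0.059

N = 117506 + 43510 + 79405 = 240421.
Overall proportion = Σ (Nₕ/N)·p̂ₕ.
Σ Nₕp̂ₕ = 3995.204 + 1653.38 + 8575.74 = 14224.324.
14224.324 / 240421 = 0.05916... → 0.059.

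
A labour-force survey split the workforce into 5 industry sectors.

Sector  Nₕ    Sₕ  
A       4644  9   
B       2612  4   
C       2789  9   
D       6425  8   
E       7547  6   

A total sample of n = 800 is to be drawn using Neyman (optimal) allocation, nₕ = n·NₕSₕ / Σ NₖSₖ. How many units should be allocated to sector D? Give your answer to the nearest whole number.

A: NₕSₕ = 4644·9 = 41796
B: NₕSₕ = 2612·4 = 10448
C: NₕSₕ = 2789·9 = 25101
D: NₕSₕ = 6425·8 = 51400
E: NₕSₕ = 7547·6 = 45282
Σ NₕSₕ = 174027.
n_D = 800·51400/174027 = 236.285... → 236.

236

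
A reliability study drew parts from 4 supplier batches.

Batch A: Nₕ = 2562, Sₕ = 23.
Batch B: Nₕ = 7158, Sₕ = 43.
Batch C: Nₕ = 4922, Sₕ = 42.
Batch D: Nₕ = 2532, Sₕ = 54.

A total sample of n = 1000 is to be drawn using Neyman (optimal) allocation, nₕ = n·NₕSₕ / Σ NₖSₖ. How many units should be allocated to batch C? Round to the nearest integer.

Σ NₕSₕ = 2562·23 + 7158·43 + 4922·42 + 2532·54 = 710172.
Share for C: 206724/710172 = 0.29109.
n_C = 1000 × 0.29109 = 291.090... → 291.

291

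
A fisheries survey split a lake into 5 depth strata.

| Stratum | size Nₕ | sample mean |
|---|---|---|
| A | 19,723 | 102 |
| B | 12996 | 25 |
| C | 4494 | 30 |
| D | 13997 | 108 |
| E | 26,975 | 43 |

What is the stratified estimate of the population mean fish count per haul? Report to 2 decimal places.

65.78

x̄_st = (Σ Nₕx̄ₕ) / (Σ Nₕ) = (19723·102 + 12996·25 + 4494·30 + 13997·108 + 26975·43) / 78185
= 5143067 / 78185 = 65.7807... → 65.78.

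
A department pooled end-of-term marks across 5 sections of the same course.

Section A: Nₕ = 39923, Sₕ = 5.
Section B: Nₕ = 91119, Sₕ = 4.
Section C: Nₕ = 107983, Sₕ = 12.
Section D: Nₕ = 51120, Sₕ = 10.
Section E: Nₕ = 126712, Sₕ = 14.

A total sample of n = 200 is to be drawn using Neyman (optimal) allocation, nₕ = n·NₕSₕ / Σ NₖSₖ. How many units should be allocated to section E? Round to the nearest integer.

86

A: NₕSₕ = 39923·5 = 199615
B: NₕSₕ = 91119·4 = 364476
C: NₕSₕ = 107983·12 = 1295796
D: NₕSₕ = 51120·10 = 511200
E: NₕSₕ = 126712·14 = 1773968
Σ NₕSₕ = 4145055.
n_E = 200·1773968/4145055 = 85.594... → 86.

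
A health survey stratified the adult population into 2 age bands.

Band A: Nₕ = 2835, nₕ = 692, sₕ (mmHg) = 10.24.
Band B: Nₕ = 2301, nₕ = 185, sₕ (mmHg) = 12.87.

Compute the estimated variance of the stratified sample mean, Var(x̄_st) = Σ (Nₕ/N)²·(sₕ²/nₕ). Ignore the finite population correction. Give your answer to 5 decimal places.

N = 5136. Term for each stratum: Wₕ²sₕ²/nₕ.
Var(x̄_st) = 0.04616894 + 0.17970848 = 0.22587742 → 0.22588.

0.22588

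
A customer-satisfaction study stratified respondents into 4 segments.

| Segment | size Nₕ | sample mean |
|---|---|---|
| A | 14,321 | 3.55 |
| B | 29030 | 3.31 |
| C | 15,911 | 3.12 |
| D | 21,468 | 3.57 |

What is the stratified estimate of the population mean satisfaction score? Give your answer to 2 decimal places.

N = 80730; weights Wₕ = Nₕ/N = (0.1774, 0.3596, 0.1971, 0.2659).
x̄_st = Σ Wₕ·x̄ₕ = 0.1774·3.55 + 0.3596·3.31 + 0.1971·3.12 + 0.2659·3.57 ≈ 3.3843...
→ 3.38.

3.38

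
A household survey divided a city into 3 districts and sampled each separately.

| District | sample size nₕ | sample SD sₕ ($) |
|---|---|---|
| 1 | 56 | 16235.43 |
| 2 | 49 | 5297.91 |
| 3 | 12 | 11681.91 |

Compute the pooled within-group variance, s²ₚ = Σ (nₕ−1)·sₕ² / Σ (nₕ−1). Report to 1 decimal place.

1: (56−1)·16235.43² = 55·263589187.2849 = 14497405300.6695
2: (49−1)·5297.91² = 48·28067850.3681 = 1347256817.6688
3: (12−1)·11681.91² = 11·136467021.2481 = 1501137233.7291
Numerator = 17345799352.0674; denominator = Σ(nₕ−1) = 114.
s²ₚ = 17345799352.0674/114 = 152156134.667... → 152156134.7.

152156134.7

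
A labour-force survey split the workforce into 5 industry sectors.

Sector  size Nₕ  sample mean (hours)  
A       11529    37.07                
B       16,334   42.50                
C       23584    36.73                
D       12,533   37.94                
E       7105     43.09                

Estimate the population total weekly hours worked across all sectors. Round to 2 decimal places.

2769471.82

A: 11529·37.07 = 427380.03
B: 16334·42.50 = 694195
C: 23584·36.73 = 866240.32
D: 12533·37.94 = 475502.02
E: 7105·43.09 = 306154.45
τ̂ = Σ Nₕx̄ₕ = 2769471.82.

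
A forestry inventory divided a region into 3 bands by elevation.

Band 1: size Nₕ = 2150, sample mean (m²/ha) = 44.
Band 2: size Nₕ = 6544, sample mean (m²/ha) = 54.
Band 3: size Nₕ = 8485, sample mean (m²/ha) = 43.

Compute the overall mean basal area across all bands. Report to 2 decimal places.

47.32

N = 2150 + 6544 + 8485 = 17179.
Weight each subgroup mean by Nₕ/N and sum.
Σ Nₕx̄ₕ = 2150·44 + 6544·54 + 8485·43 = 94600 + 353376 + 364855 = 812831.
Divide by N: 812831 / 17179 = 47.3154... → 47.32.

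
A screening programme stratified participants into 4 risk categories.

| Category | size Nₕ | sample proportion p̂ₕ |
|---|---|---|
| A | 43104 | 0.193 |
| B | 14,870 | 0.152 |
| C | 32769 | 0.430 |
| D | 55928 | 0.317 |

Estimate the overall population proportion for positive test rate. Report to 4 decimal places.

0.2891

N = 43104 + 14870 + 32769 + 55928 = 146671.
Overall proportion = Σ (Nₕ/N)·p̂ₕ.
Σ Nₕp̂ₕ = 8319.072 + 2260.24 + 14090.67 + 17729.176 = 42399.158.
42399.158 / 146671 = 0.289077... → 0.2891.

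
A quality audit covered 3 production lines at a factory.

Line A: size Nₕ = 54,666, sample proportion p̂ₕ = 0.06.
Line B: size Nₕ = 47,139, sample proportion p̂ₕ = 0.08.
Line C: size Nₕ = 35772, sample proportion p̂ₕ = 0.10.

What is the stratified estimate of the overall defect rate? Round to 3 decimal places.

0.077

Wₕ = Nₕ/N with N = 137577: 0.3973, 0.3426, 0.2600.
p̂_st = 0.3973·0.06 + 0.3426·0.08 + 0.2600·0.10 ≈ 0.07725... → 0.077.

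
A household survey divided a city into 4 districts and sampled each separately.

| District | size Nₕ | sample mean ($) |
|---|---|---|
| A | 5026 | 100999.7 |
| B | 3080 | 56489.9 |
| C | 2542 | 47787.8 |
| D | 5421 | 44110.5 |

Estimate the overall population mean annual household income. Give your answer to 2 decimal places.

64858.61

N = 5026 + 3080 + 2542 + 5421 = 16069.
The stratified mean weights each stratum mean by its population share Nₕ/N.
Σ Nₕx̄ₕ = 5026·100999.7 + 3080·56489.9 + 2542·47787.8 + 5421·44110.5 = 507624492.2 + 173988892 + 121476587.6 + 239123020.5 = 1042212992.3.
Divide by N: 1042212992.3 / 16069 = 64858.6093... → 64858.61.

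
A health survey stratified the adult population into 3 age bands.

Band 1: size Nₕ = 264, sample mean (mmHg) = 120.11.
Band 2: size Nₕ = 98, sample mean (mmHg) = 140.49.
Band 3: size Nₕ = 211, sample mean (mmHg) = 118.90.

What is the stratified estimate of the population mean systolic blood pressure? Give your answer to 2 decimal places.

N = 264 + 98 + 211 = 573.
The stratified mean weights each stratum mean by its population share Nₕ/N.
Σ Nₕx̄ₕ = 264·120.11 + 98·140.49 + 211·118.90 = 31709.04 + 13768.02 + 25087.9 = 70564.96.
Divide by N: 70564.96 / 573 = 123.1500... → 123.15.

123.15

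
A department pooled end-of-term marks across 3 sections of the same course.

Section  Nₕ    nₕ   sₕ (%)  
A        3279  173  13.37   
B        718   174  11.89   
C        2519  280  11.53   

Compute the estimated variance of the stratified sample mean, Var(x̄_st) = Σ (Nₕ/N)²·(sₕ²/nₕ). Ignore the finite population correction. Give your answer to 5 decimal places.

N = 6516. Term for each stratum: Wₕ²sₕ²/nₕ.
Var(x̄_st) = 0.26166003 + 0.00986509 + 0.07095692 = 0.34248205 → 0.34248.

0.34248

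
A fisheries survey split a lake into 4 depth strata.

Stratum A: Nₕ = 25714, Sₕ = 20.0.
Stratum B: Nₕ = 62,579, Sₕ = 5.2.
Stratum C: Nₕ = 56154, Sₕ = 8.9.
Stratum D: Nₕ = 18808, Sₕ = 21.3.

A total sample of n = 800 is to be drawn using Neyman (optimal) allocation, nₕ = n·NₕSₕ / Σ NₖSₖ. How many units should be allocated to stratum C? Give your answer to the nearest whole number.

Σ NₕSₕ = 25714·20.0 + 62579·5.2 + 56154·8.9 + 18808·21.3 = 1740071.8.
Share for C: 499770.6/1740071.8 = 0.28721.
n_C = 800 × 0.28721 = 229.770... → 230.

230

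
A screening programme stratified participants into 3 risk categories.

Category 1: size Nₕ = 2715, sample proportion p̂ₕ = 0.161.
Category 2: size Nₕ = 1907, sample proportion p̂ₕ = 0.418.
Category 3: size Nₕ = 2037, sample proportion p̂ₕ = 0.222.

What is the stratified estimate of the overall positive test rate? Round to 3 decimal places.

N = 2715 + 1907 + 2037 = 6659.
Overall proportion = Σ (Nₕ/N)·p̂ₕ.
Σ Nₕp̂ₕ = 437.115 + 797.126 + 452.214 = 1686.455.
1686.455 / 6659 = 0.25326... → 0.253.

0.253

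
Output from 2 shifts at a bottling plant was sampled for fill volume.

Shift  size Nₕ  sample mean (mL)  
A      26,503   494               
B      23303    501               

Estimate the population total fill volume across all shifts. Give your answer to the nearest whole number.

Population total = Σ Nₕ·x̄ₕ (each stratum's size times its mean).
26503·494 + 23303·501 = 13092482 + 11674803 = 24767285.

24767285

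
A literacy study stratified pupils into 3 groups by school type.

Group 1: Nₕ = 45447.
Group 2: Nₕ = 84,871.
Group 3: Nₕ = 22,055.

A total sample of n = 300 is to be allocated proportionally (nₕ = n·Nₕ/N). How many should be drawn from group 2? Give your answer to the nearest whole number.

167

N = 45447 + 84871 + 22055 = 152373.
n_2 = 300·84871/152373 = 167.099... → 167.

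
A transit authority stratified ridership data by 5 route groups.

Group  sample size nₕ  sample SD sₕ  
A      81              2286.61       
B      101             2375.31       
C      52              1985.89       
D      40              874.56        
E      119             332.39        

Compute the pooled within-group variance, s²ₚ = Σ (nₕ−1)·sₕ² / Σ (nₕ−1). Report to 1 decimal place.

Degrees of freedom: 80 + 100 + 51 + 39 + 118 = 388.
Σ(nₕ−1)sₕ² = 80·5228585.2921 + 100·5642097.5961 + 51·3943759.0921 + 39·764855.1936 + 118·110483.1121 = 1226494656.4533.
s²ₚ = 1226494656.4533 / 388 = 3161068.702... → 3161068.7.

3161068.7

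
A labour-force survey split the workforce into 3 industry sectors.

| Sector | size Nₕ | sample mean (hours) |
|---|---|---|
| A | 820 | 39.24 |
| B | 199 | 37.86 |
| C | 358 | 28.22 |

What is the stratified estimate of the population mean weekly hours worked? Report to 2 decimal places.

36.18

N = 820 + 199 + 358 = 1377.
The stratified mean weights each stratum mean by its population share Nₕ/N.
Σ Nₕx̄ₕ = 820·39.24 + 199·37.86 + 358·28.22 = 32176.8 + 7534.14 + 10102.76 = 49813.7.
Divide by N: 49813.7 / 1377 = 36.1755... → 36.18.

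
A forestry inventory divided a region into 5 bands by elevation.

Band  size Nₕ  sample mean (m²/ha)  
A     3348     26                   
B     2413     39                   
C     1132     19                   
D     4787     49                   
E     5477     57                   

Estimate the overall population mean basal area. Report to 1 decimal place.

N = 3348 + 2413 + 1132 + 4787 + 5477 = 17157.
Overall mean = Σ (Nₕ/N)·x̄ₕ — weight by population share, not a simple average.
Σ Nₕx̄ₕ = 3348·26 + 2413·39 + 1132·19 + 4787·49 + 5477·57 = 87048 + 94107 + 21508 + 234563 + 312189 = 749415.
Divide by N: 749415 / 17157 = 43.680... → 43.7.

43.7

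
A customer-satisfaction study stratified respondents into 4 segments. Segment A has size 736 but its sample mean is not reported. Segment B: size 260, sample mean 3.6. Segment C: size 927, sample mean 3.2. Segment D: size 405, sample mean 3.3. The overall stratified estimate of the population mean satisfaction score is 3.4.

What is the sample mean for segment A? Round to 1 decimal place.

3.6

N = 736 + 260 + 927 + 405 = 2328.
Overall total = μ·N = 3.4·2328 = 7915.2.
Subtract the known strata: 260·3.6 + 927·3.2 + 405·3.3 = 5238.9.
Remaining total for segment A: 7915.2 − 5238.9 = 2676.3.
Divide by its size: 2676.3 / 736 = 3.636... → 3.6.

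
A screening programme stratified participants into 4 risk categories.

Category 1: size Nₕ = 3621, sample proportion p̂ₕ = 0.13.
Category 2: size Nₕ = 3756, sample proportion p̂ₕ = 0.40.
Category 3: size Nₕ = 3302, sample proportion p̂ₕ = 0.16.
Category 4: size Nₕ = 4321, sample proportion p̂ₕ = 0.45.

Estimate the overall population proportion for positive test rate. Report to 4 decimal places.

Wₕ = Nₕ/N with N = 15000: 0.2414, 0.2504, 0.2201, 0.2881.
p̂_st = 0.2414·0.13 + 0.2504·0.40 + 0.2201·0.16 + 0.2881·0.45 ≈ 0.296393... → 0.2964.

0.2964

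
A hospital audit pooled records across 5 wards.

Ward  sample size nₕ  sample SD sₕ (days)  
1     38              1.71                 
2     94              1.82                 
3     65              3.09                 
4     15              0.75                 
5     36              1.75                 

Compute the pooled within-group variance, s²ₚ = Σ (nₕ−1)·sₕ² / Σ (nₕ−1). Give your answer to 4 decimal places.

4.7012

1: (38−1)·1.71² = 37·2.9241 = 108.1917
2: (94−1)·1.82² = 93·3.3124 = 308.0532
3: (65−1)·3.09² = 64·9.5481 = 611.0784
4: (15−1)·0.75² = 14·0.5625 = 7.875
5: (36−1)·1.75² = 35·3.0625 = 107.1875
Numerator = 1142.3858; denominator = Σ(nₕ−1) = 243.
s²ₚ = 1142.3858/243 = 4.701176... → 4.7012.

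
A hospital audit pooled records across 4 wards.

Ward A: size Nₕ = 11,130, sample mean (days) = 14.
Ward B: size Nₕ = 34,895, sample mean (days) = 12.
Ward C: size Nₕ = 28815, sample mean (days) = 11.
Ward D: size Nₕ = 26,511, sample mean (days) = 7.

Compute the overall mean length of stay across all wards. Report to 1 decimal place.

10.6

x̄_st = (Σ Nₕx̄ₕ) / (Σ Nₕ) = (11130·14 + 34895·12 + 28815·11 + 26511·7) / 101351
= 1077102 / 101351 = 10.627... → 10.6.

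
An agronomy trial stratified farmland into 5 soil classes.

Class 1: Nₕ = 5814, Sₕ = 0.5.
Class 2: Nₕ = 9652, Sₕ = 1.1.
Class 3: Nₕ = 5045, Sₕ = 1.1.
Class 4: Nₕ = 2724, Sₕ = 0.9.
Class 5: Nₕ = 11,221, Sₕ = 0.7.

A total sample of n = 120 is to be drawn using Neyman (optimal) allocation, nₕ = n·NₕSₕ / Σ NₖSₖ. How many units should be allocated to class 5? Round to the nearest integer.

Σ NₕSₕ = 5814·0.5 + 9652·1.1 + 5045·1.1 + 2724·0.9 + 11221·0.7 = 29380.
Share for 5: 7854.7/29380 = 0.26735.
n_5 = 120 × 0.26735 = 32.082... → 32.

32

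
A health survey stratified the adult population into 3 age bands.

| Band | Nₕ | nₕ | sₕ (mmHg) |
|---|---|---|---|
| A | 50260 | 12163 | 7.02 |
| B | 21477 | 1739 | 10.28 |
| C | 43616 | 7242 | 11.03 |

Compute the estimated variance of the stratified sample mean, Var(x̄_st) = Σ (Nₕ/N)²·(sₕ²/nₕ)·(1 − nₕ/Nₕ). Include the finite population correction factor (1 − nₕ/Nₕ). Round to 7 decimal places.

N = 115353; Wₕ = Nₕ/N.
band A: (50260/115353)²·7.02²/12163·(1 − 12163/50260) = 0.0005830274
band B: (21477/115353)²·10.28²/1739·(1 − 1739/21477) = 0.0019360012
band C: (43616/115353)²·11.03²/7242·(1 − 7242/43616) = 0.0020029569
Sum = 0.0045219856 → 0.0045220.

0.0045220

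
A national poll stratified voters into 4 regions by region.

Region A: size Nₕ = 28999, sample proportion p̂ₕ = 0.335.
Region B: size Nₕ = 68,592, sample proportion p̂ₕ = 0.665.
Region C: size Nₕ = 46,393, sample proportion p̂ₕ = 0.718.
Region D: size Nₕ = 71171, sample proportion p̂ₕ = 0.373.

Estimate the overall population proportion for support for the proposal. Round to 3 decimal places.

Wₕ = Nₕ/N with N = 215155: 0.1348, 0.3188, 0.2156, 0.3308.
p̂_st = 0.1348·0.335 + 0.3188·0.665 + 0.2156·0.718 + 0.3308·0.373 ≈ 0.53536... → 0.535.

0.535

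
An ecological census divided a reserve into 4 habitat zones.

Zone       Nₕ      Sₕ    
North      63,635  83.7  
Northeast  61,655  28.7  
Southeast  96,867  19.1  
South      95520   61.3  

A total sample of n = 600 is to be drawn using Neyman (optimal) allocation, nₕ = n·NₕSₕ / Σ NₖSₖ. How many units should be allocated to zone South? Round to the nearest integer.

237

North: NₕSₕ = 63635·83.7 = 5326249.5
Northeast: NₕSₕ = 61655·28.7 = 1769498.5
Southeast: NₕSₕ = 96867·19.1 = 1850159.7
South: NₕSₕ = 95520·61.3 = 5855376
Σ NₕSₕ = 14801283.7.
n_South = 600·5855376/14801283.7 = 237.360... → 237.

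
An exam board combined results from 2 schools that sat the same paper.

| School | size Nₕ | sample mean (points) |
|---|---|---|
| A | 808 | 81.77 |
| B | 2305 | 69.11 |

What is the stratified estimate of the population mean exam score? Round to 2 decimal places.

N = 808 + 2305 = 3113.
The stratified mean weights each stratum mean by its population share Nₕ/N.
Σ Nₕx̄ₕ = 808·81.77 + 2305·69.11 = 66070.16 + 159298.55 = 225368.71.
Divide by N: 225368.71 / 3113 = 72.3960... → 72.40.

72.40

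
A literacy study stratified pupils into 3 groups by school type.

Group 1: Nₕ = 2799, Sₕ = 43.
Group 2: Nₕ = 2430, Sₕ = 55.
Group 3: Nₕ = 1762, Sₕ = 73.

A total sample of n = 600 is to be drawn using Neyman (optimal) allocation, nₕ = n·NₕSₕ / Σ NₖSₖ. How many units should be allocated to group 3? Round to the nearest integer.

202

Σ NₕSₕ = 2799·43 + 2430·55 + 1762·73 = 382633.
Share for 3: 128626/382633 = 0.33616.
n_3 = 600 × 0.33616 = 201.696... → 202.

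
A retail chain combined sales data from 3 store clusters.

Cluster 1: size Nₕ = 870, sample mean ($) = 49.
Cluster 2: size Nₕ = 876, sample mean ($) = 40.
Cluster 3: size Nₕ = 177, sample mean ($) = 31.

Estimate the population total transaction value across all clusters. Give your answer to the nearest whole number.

1: 870·49 = 42630
2: 876·40 = 35040
3: 177·31 = 5487
τ̂ = Σ Nₕx̄ₕ = 83157.

83157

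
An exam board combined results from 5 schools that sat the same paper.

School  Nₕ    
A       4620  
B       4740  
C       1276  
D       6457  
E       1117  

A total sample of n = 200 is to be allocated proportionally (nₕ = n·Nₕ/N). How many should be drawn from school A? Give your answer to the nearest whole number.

51

N = 4620 + 4740 + 1276 + 6457 + 1117 = 18210.
n_A = 200·4620/18210 = 50.741... → 51.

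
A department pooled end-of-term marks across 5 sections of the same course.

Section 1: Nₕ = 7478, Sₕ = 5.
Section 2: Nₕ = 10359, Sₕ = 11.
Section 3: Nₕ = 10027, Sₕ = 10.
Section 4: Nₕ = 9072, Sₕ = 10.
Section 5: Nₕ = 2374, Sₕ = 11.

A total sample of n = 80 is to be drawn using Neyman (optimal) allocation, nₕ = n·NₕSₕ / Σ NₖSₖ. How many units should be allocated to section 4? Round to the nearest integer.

Σ NₕSₕ = 7478·5 + 10359·11 + 10027·10 + 9072·10 + 2374·11 = 368443.
Share for 4: 90720/368443 = 0.24623.
n_4 = 80 × 0.24623 = 19.698... → 20.

20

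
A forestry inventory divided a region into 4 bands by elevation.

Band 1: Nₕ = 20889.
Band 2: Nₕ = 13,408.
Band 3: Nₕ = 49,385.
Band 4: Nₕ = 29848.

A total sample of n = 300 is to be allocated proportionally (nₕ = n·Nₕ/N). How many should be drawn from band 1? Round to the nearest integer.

55

Share of band 1 = 20889/113530 = 0.18400.
Allocate 300 × 0.18400 = 55.199... → 55.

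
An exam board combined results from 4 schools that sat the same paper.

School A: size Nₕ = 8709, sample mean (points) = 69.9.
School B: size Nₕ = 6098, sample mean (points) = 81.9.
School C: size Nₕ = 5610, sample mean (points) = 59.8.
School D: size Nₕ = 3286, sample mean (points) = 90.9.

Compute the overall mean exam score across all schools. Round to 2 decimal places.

73.51

N = 23703; weights Wₕ = Nₕ/N = (0.3674, 0.2573, 0.2367, 0.1386).
x̄_st = Σ Wₕ·x̄ₕ = 0.3674·69.9 + 0.2573·81.9 + 0.2367·59.8 + 0.1386·90.9 ≈ 73.5080...
→ 73.51.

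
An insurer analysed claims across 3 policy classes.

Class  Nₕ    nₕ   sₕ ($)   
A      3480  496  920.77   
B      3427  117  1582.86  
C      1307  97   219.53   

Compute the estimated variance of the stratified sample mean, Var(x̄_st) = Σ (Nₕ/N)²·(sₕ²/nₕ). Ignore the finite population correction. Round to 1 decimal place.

N = 8214; Wₕ = Nₕ/N.
class A: (3480/8214)²·920.77²/496 = 306.8102
class B: (3427/8214)²·1582.86²/117 = 3727.5026
class C: (1307/8214)²·219.53²/97 = 12.5793
Sum = 4046.8921 → 4046.9.

4046.9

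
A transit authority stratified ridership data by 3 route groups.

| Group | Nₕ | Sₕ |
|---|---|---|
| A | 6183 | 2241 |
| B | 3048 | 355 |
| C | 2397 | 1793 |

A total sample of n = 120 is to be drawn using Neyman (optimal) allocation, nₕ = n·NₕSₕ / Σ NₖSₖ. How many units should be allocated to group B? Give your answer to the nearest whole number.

A: NₕSₕ = 6183·2241 = 13856103
B: NₕSₕ = 3048·355 = 1082040
C: NₕSₕ = 2397·1793 = 4297821
Σ NₕSₕ = 19235964.
n_B = 120·1082040/19235964 = 6.750... → 7.

7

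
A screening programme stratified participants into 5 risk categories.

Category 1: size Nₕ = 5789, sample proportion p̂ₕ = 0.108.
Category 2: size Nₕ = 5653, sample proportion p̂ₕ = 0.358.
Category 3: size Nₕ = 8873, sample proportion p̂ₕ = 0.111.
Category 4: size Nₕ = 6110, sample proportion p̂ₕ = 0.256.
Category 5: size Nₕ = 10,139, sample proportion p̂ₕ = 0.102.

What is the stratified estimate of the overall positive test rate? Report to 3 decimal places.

N = 5789 + 5653 + 8873 + 6110 + 10139 = 36564.
Overall proportion = Σ (Nₕ/N)·p̂ₕ.
Σ Nₕp̂ₕ = 625.212 + 2023.774 + 984.903 + 1564.16 + 1034.178 = 6232.227.
6232.227 / 36564 = 0.17045... → 0.170.

0.170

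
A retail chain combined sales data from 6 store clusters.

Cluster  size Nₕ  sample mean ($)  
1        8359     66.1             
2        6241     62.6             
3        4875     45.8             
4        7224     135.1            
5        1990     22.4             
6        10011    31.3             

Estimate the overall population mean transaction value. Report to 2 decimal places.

x̄_st = (Σ Nₕx̄ₕ) / (Σ Nₕ) = (8359·66.1 + 6241·62.6 + 4875·45.8 + 7224·135.1 + 1990·22.4 + 10011·31.3) / 38700
= 2500374.2 / 38700 = 64.6092... → 64.61.

64.61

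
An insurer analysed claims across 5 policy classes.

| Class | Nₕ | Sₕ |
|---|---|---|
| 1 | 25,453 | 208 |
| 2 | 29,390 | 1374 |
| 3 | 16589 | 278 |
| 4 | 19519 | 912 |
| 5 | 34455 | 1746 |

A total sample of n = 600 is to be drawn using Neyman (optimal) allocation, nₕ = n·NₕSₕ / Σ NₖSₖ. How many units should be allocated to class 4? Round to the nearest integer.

1: NₕSₕ = 25453·208 = 5294224
2: NₕSₕ = 29390·1374 = 40381860
3: NₕSₕ = 16589·278 = 4611742
4: NₕSₕ = 19519·912 = 17801328
5: NₕSₕ = 34455·1746 = 60158430
Σ NₕSₕ = 128247584.
n_4 = 600·17801328/128247584 = 83.283... → 83.

83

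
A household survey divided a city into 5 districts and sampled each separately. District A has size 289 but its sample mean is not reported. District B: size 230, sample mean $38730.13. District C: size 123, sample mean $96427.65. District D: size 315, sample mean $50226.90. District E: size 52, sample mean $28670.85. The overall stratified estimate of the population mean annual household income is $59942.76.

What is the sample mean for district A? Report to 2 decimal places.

77513.34

Σ Nₕx̄ₕ = N·μ, so 289·x̄_A = 1009·59942.76 − (230·38730.13 + 123·96427.65 + 315·50226.90 + 52·28670.85).
= 60482244.84 − 38080888.55 = 22401356.29.
x̄_A = 22401356.29 / 289 = 77513.3436... → 77513.34.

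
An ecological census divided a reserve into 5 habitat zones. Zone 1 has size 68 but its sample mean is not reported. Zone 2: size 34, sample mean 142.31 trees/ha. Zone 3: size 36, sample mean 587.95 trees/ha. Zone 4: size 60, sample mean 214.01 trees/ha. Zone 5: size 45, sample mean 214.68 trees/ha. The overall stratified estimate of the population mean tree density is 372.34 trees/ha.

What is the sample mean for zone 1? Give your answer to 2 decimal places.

617.25

Σ Nₕx̄ₕ = N·μ, so 68·x̄_1 = 243·372.34 − (34·142.31 + 36·587.95 + 60·214.01 + 45·214.68).
= 90478.62 − 48505.94 = 41972.68.
x̄_1 = 41972.68 / 68 = 617.2453... → 617.25.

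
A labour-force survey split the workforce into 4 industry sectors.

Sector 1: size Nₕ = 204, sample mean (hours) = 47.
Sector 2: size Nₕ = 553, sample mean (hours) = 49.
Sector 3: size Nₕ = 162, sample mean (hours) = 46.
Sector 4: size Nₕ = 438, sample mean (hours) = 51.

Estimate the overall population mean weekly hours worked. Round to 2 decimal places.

N = 1357; weights Wₕ = Nₕ/N = (0.1503, 0.4075, 0.1194, 0.3228).
x̄_st = Σ Wₕ·x̄ₕ = 0.1503·47 + 0.4075·49 + 0.1194·46 + 0.3228·51 ≈ 48.9867...
→ 48.99.

48.99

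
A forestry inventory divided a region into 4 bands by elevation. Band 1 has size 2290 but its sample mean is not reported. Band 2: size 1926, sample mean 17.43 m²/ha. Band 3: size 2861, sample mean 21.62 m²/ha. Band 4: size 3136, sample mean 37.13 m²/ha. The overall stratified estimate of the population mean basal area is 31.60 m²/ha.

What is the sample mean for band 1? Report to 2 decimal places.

Σ Nₕx̄ₕ = N·μ, so 2290·x̄_1 = 10213·31.60 − (1926·17.43 + 2861·21.62 + 3136·37.13).
= 322730.8 − 211864.68 = 110866.12.
x̄_1 = 110866.12 / 2290 = 48.4132... → 48.41.

48.41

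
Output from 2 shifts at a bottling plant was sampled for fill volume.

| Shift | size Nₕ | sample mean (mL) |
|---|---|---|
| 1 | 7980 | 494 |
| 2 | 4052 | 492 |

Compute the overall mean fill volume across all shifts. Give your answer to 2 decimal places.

493.33

x̄_st = (Σ Nₕx̄ₕ) / (Σ Nₕ) = (7980·494 + 4052·492) / 12032
= 5935704 / 12032 = 493.3265... → 493.33.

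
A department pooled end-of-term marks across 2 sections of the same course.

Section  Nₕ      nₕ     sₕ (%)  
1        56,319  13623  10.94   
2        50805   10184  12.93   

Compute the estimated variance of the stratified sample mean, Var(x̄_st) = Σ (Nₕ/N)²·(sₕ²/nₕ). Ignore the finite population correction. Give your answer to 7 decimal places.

N = 107124; Wₕ = Nₕ/N.
section 1: (56319/107124)²·10.94²/13623 = 0.0024282768
section 2: (50805/107124)²·12.93²/10184 = 0.0036924788
Sum = 0.0061207556 → 0.0061208.

0.0061208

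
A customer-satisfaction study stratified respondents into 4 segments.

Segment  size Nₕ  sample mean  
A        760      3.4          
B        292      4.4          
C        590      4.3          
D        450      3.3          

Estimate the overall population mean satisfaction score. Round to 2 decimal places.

x̄_st = (Σ Nₕx̄ₕ) / (Σ Nₕ) = (760·3.4 + 292·4.4 + 590·4.3 + 450·3.3) / 2092
= 7890.8 / 2092 = 3.7719... → 3.77.

3.77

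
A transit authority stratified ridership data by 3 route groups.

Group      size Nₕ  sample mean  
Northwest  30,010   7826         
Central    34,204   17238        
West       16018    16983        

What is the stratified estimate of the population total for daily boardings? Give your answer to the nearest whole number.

Northwest: 30010·7826 = 234858260
Central: 34204·17238 = 589608552
West: 16018·16983 = 272033694
τ̂ = Σ Nₕx̄ₕ = 1096500506.

1096500506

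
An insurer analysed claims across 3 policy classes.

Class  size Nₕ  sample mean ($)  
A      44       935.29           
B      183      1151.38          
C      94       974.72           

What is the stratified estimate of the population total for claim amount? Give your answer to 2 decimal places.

Estimate total by summing Nₕ·x̄ₕ over strata.
44·935.29 + 183·1151.38 + 94·974.72 = 41152.76 + 210702.54 + 91623.68 = 343478.98.

343478.98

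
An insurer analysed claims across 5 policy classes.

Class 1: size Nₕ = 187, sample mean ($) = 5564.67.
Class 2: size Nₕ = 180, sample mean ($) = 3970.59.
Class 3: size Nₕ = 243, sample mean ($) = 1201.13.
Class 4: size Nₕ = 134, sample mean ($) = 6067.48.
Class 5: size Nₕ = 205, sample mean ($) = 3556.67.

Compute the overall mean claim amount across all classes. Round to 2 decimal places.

N = 949; weights Wₕ = Nₕ/N = (0.1970, 0.1897, 0.2561, 0.1412, 0.2160).
x̄_st = Σ Wₕ·x̄ₕ = 0.1970·5564.67 + 0.1897·3970.59 + 0.2561·1201.13 + 0.1412·6067.48 + 0.2160·3556.67 ≈ 3782.2273...
→ 3782.23.

3782.23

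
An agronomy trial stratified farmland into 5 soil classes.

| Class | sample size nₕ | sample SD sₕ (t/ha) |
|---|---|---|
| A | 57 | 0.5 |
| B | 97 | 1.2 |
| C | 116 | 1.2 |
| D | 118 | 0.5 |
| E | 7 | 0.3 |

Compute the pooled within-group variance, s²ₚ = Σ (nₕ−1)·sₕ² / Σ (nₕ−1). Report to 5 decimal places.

0.89136

Degrees of freedom: 56 + 96 + 115 + 117 + 6 = 390.
Σ(nₕ−1)sₕ² = 56·0.25 + 96·1.44 + 115·1.44 + 117·0.25 + 6·0.09 = 347.63.
s²ₚ = 347.63 / 390 = 0.8913590... → 0.89136.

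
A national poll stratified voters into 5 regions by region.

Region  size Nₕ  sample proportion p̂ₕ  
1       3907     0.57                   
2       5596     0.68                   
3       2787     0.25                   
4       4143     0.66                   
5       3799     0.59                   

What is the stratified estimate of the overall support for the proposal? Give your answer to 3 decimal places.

Wₕ = Nₕ/N with N = 20232: 0.1931, 0.2766, 0.1378, 0.2048, 0.1878.
p̂_st = 0.1931·0.57 + 0.2766·0.68 + 0.1378·0.25 + 0.2048·0.66 + 0.1878·0.59 ≈ 0.57853... → 0.579.

0.579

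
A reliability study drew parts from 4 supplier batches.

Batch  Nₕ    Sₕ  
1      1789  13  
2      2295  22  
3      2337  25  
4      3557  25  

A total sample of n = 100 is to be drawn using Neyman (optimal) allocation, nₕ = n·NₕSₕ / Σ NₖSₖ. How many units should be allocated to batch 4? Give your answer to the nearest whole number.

40

Σ NₕSₕ = 1789·13 + 2295·22 + 2337·25 + 3557·25 = 221097.
Share for 4: 88925/221097 = 0.40220.
n_4 = 100 × 0.40220 = 40.220... → 40.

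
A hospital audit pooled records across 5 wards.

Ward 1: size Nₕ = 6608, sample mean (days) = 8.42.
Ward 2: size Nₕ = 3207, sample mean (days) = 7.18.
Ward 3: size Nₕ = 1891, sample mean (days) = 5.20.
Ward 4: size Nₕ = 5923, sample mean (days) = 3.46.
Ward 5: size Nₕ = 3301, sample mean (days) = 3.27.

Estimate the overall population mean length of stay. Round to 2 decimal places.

5.72

N = 6608 + 3207 + 1891 + 5923 + 3301 = 20930.
Weight each subgroup mean by Nₕ/N and sum.
Σ Nₕx̄ₕ = 6608·8.42 + 3207·7.18 + 1891·5.20 + 5923·3.46 + 3301·3.27 = 55639.36 + 23026.26 + 9833.2 + 20493.58 + 10794.27 = 119786.67.
Divide by N: 119786.67 / 20930 = 5.7232... → 5.72.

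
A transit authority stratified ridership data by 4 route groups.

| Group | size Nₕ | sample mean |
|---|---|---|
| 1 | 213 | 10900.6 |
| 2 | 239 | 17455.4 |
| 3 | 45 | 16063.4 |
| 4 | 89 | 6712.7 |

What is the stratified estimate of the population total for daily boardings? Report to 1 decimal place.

7813951.7

Estimate total by summing Nₕ·x̄ₕ over strata.
213·10900.6 + 239·17455.4 + 45·16063.4 + 89·6712.7 = 2321827.8 + 4171840.6 + 722853 + 597430.3 = 7813951.7.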